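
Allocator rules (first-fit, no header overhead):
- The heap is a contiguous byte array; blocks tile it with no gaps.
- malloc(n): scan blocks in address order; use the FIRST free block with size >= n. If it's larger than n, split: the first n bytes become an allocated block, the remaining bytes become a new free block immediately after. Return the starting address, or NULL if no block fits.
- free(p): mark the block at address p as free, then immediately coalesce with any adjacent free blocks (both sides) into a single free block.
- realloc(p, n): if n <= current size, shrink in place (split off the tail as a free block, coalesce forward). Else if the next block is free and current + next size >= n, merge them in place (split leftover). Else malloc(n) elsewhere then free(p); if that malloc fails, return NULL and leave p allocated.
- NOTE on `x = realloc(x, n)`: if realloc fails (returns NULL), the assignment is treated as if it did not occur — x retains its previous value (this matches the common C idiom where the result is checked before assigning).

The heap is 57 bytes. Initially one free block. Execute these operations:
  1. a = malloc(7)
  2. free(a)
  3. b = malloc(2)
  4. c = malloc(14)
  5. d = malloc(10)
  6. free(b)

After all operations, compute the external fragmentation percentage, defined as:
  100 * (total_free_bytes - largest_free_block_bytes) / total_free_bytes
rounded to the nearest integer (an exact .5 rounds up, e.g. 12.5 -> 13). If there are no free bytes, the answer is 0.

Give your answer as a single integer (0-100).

Op 1: a = malloc(7) -> a = 0; heap: [0-6 ALLOC][7-56 FREE]
Op 2: free(a) -> (freed a); heap: [0-56 FREE]
Op 3: b = malloc(2) -> b = 0; heap: [0-1 ALLOC][2-56 FREE]
Op 4: c = malloc(14) -> c = 2; heap: [0-1 ALLOC][2-15 ALLOC][16-56 FREE]
Op 5: d = malloc(10) -> d = 16; heap: [0-1 ALLOC][2-15 ALLOC][16-25 ALLOC][26-56 FREE]
Op 6: free(b) -> (freed b); heap: [0-1 FREE][2-15 ALLOC][16-25 ALLOC][26-56 FREE]
Free blocks: [2 31] total_free=33 largest=31 -> 100*(33-31)/33 = 200/33 ≈ 6.061 -> rounds to 6

Answer: 6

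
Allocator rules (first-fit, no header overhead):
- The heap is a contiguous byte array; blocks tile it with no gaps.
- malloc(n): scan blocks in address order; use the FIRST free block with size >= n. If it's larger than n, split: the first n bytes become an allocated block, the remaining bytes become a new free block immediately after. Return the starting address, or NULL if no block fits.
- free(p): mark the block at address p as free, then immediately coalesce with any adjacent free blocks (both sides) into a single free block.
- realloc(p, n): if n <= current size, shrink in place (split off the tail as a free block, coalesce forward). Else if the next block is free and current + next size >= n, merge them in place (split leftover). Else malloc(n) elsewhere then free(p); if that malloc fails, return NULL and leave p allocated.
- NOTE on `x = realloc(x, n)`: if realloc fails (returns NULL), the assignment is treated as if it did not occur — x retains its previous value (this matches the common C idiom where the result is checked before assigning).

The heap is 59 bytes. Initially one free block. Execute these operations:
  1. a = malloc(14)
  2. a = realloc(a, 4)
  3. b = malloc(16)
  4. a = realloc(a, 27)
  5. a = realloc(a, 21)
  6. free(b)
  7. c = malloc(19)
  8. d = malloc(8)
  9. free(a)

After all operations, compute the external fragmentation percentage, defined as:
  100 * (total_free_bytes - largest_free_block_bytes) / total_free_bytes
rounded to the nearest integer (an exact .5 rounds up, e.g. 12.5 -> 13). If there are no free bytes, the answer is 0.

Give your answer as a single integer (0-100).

Op 1: a = malloc(14) -> a = 0; heap: [0-13 ALLOC][14-58 FREE]
Op 2: a = realloc(a, 4) -> a = 0; heap: [0-3 ALLOC][4-58 FREE]
Op 3: b = malloc(16) -> b = 4; heap: [0-3 ALLOC][4-19 ALLOC][20-58 FREE]
Op 4: a = realloc(a, 27) -> a = 20; heap: [0-3 FREE][4-19 ALLOC][20-46 ALLOC][47-58 FREE]
Op 5: a = realloc(a, 21) -> a = 20; heap: [0-3 FREE][4-19 ALLOC][20-40 ALLOC][41-58 FREE]
Op 6: free(b) -> (freed b); heap: [0-19 FREE][20-40 ALLOC][41-58 FREE]
Op 7: c = malloc(19) -> c = 0; heap: [0-18 ALLOC][19-19 FREE][20-40 ALLOC][41-58 FREE]
Op 8: d = malloc(8) -> d = 41; heap: [0-18 ALLOC][19-19 FREE][20-40 ALLOC][41-48 ALLOC][49-58 FREE]
Op 9: free(a) -> (freed a); heap: [0-18 ALLOC][19-40 FREE][41-48 ALLOC][49-58 FREE]
Free blocks: [22 10] total_free=32 largest=22 -> 100*(32-22)/32 = 1000/32 = 31.25 -> rounds to 31

Answer: 31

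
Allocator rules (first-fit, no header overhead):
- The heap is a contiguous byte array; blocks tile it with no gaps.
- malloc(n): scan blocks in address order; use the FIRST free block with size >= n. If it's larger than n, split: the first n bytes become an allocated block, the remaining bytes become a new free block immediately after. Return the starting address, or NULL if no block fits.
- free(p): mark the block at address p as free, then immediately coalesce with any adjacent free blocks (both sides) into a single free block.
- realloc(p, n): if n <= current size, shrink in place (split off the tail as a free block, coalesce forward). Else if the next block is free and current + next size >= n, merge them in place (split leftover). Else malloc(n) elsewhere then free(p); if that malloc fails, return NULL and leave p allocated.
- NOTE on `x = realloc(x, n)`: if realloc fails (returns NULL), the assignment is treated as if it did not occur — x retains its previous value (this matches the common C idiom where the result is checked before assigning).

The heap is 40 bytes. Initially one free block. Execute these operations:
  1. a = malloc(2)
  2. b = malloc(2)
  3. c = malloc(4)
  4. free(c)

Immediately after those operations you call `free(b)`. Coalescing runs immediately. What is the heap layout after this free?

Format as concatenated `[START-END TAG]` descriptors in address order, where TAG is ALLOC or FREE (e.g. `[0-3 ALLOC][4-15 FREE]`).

Answer: [0-1 ALLOC][2-39 FREE]

Derivation:
Op 1: a = malloc(2) -> a = 0; heap: [0-1 ALLOC][2-39 FREE]
Op 2: b = malloc(2) -> b = 2; heap: [0-1 ALLOC][2-3 ALLOC][4-39 FREE]
Op 3: c = malloc(4) -> c = 4; heap: [0-1 ALLOC][2-3 ALLOC][4-7 ALLOC][8-39 FREE]
Op 4: free(c) -> (freed c); heap: [0-1 ALLOC][2-3 ALLOC][4-39 FREE]
free(b): b = 2 -> block [2-3 ALLOC]; mark free, coalesce with adjacent free neighbors -> [0-1 ALLOC][2-39 FREE]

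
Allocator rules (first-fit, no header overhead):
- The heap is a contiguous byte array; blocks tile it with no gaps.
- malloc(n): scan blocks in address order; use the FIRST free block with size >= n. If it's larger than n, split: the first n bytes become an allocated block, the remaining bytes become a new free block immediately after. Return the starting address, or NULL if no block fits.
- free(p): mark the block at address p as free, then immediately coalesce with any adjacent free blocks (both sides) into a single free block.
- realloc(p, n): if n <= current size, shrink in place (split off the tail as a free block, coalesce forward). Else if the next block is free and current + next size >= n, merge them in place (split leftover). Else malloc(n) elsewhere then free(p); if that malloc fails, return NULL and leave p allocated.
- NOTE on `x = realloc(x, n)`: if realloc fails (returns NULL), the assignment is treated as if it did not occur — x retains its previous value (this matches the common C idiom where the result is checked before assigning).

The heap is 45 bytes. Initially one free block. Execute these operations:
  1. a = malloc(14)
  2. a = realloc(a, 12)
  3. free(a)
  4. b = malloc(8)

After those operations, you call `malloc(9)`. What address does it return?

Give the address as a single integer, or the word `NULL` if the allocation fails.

Op 1: a = malloc(14) -> a = 0; heap: [0-13 ALLOC][14-44 FREE]
Op 2: a = realloc(a, 12) -> a = 0; heap: [0-11 ALLOC][12-44 FREE]
Op 3: free(a) -> (freed a); heap: [0-44 FREE]
Op 4: b = malloc(8) -> b = 0; heap: [0-7 ALLOC][8-44 FREE]
malloc(9): first-fit scan over [0-7 ALLOC][8-44 FREE] -> 8

Answer: 8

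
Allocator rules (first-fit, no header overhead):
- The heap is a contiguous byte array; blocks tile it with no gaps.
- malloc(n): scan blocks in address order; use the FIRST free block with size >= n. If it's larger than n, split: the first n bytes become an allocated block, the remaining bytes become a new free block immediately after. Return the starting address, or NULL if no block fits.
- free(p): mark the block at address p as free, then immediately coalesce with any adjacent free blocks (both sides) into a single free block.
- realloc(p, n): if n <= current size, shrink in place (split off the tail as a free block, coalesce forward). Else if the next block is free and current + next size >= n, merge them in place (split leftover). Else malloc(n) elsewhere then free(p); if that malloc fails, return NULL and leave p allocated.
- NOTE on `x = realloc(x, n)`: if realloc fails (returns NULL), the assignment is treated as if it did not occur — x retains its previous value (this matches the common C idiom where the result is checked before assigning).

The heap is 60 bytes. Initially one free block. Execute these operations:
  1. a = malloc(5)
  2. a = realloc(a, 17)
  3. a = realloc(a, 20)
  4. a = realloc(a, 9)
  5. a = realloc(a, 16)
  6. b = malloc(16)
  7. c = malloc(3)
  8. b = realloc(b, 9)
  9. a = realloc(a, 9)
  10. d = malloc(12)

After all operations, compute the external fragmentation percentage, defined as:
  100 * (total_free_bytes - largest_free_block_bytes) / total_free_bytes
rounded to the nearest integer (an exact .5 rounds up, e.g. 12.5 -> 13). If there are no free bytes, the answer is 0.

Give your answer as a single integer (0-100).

Answer: 52

Derivation:
Op 1: a = malloc(5) -> a = 0; heap: [0-4 ALLOC][5-59 FREE]
Op 2: a = realloc(a, 17) -> a = 0; heap: [0-16 ALLOC][17-59 FREE]
Op 3: a = realloc(a, 20) -> a = 0; heap: [0-19 ALLOC][20-59 FREE]
Op 4: a = realloc(a, 9) -> a = 0; heap: [0-8 ALLOC][9-59 FREE]
Op 5: a = realloc(a, 16) -> a = 0; heap: [0-15 ALLOC][16-59 FREE]
Op 6: b = malloc(16) -> b = 16; heap: [0-15 ALLOC][16-31 ALLOC][32-59 FREE]
Op 7: c = malloc(3) -> c = 32; heap: [0-15 ALLOC][16-31 ALLOC][32-34 ALLOC][35-59 FREE]
Op 8: b = realloc(b, 9) -> b = 16; heap: [0-15 ALLOC][16-24 ALLOC][25-31 FREE][32-34 ALLOC][35-59 FREE]
Op 9: a = realloc(a, 9) -> a = 0; heap: [0-8 ALLOC][9-15 FREE][16-24 ALLOC][25-31 FREE][32-34 ALLOC][35-59 FREE]
Op 10: d = malloc(12) -> d = 35; heap: [0-8 ALLOC][9-15 FREE][16-24 ALLOC][25-31 FREE][32-34 ALLOC][35-46 ALLOC][47-59 FREE]
Free blocks: [7 7 13] total_free=27 largest=13 -> 100*(27-13)/27 = 1400/27 ≈ 51.852 -> rounds to 52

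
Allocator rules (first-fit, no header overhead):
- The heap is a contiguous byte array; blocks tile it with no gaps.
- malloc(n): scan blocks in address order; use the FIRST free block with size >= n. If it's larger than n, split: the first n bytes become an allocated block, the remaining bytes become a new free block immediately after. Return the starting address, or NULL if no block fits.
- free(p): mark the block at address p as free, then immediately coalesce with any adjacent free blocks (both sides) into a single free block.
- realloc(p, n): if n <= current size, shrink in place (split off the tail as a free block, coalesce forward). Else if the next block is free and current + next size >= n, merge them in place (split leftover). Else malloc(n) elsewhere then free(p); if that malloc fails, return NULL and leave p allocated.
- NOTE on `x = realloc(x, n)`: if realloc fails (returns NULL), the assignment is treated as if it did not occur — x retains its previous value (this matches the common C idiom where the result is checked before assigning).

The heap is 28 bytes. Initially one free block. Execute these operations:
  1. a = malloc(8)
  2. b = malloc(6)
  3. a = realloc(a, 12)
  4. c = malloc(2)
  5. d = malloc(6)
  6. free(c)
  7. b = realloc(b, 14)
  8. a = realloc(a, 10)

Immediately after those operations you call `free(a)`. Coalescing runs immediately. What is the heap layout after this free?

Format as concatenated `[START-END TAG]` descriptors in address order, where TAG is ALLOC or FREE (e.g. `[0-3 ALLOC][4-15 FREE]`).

Op 1: a = malloc(8) -> a = 0; heap: [0-7 ALLOC][8-27 FREE]
Op 2: b = malloc(6) -> b = 8; heap: [0-7 ALLOC][8-13 ALLOC][14-27 FREE]
Op 3: a = realloc(a, 12) -> a = 14; heap: [0-7 FREE][8-13 ALLOC][14-25 ALLOC][26-27 FREE]
Op 4: c = malloc(2) -> c = 0; heap: [0-1 ALLOC][2-7 FREE][8-13 ALLOC][14-25 ALLOC][26-27 FREE]
Op 5: d = malloc(6) -> d = 2; heap: [0-1 ALLOC][2-7 ALLOC][8-13 ALLOC][14-25 ALLOC][26-27 FREE]
Op 6: free(c) -> (freed c); heap: [0-1 FREE][2-7 ALLOC][8-13 ALLOC][14-25 ALLOC][26-27 FREE]
Op 7: b = realloc(b, 14) -> NULL (b unchanged); heap: [0-1 FREE][2-7 ALLOC][8-13 ALLOC][14-25 ALLOC][26-27 FREE]
Op 8: a = realloc(a, 10) -> a = 14; heap: [0-1 FREE][2-7 ALLOC][8-13 ALLOC][14-23 ALLOC][24-27 FREE]
free(a): a = 14 -> block [14-23 ALLOC]; mark free, coalesce with adjacent free neighbors -> [0-1 FREE][2-7 ALLOC][8-13 ALLOC][14-27 FREE]

Answer: [0-1 FREE][2-7 ALLOC][8-13 ALLOC][14-27 FREE]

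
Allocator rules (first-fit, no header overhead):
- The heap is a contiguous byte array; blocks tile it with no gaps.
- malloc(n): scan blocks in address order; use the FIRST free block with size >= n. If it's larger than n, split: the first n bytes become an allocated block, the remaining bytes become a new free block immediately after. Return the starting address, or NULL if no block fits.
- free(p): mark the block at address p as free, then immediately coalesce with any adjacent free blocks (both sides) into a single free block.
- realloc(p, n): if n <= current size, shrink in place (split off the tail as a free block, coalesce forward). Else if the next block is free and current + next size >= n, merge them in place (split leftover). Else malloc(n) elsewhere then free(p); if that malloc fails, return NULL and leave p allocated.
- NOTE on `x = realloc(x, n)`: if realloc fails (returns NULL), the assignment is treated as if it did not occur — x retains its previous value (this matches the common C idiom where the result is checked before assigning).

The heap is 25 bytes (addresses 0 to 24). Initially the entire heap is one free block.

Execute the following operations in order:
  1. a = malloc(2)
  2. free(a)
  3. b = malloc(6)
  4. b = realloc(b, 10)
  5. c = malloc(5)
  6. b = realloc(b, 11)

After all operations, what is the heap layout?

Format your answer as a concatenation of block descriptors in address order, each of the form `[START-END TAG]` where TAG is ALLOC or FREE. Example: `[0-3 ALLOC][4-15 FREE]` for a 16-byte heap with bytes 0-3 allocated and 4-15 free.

Answer: [0-9 ALLOC][10-14 ALLOC][15-24 FREE]

Derivation:
Op 1: a = malloc(2) -> a = 0; heap: [0-1 ALLOC][2-24 FREE]
Op 2: free(a) -> (freed a); heap: [0-24 FREE]
Op 3: b = malloc(6) -> b = 0; heap: [0-5 ALLOC][6-24 FREE]
Op 4: b = realloc(b, 10) -> b = 0; heap: [0-9 ALLOC][10-24 FREE]
Op 5: c = malloc(5) -> c = 10; heap: [0-9 ALLOC][10-14 ALLOC][15-24 FREE]
Op 6: b = realloc(b, 11) -> NULL (b unchanged); heap: [0-9 ALLOC][10-14 ALLOC][15-24 FREE]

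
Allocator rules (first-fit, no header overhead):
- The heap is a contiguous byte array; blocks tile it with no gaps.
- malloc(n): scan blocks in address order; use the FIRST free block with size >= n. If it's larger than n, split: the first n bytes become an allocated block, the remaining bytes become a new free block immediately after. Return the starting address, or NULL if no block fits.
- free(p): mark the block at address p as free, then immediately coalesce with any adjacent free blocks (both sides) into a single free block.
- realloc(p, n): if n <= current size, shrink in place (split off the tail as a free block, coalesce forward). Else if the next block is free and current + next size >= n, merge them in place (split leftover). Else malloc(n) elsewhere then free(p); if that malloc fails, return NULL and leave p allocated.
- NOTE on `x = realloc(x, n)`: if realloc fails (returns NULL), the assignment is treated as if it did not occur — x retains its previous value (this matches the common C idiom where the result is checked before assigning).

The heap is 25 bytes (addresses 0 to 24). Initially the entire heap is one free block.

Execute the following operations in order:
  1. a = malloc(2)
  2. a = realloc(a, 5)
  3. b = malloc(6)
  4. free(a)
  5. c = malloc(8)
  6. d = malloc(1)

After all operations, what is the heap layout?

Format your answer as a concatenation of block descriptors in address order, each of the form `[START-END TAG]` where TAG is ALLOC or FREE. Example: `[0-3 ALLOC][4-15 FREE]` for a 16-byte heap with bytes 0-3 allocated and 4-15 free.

Answer: [0-0 ALLOC][1-4 FREE][5-10 ALLOC][11-18 ALLOC][19-24 FREE]

Derivation:
Op 1: a = malloc(2) -> a = 0; heap: [0-1 ALLOC][2-24 FREE]
Op 2: a = realloc(a, 5) -> a = 0; heap: [0-4 ALLOC][5-24 FREE]
Op 3: b = malloc(6) -> b = 5; heap: [0-4 ALLOC][5-10 ALLOC][11-24 FREE]
Op 4: free(a) -> (freed a); heap: [0-4 FREE][5-10 ALLOC][11-24 FREE]
Op 5: c = malloc(8) -> c = 11; heap: [0-4 FREE][5-10 ALLOC][11-18 ALLOC][19-24 FREE]
Op 6: d = malloc(1) -> d = 0; heap: [0-0 ALLOC][1-4 FREE][5-10 ALLOC][11-18 ALLOC][19-24 FREE]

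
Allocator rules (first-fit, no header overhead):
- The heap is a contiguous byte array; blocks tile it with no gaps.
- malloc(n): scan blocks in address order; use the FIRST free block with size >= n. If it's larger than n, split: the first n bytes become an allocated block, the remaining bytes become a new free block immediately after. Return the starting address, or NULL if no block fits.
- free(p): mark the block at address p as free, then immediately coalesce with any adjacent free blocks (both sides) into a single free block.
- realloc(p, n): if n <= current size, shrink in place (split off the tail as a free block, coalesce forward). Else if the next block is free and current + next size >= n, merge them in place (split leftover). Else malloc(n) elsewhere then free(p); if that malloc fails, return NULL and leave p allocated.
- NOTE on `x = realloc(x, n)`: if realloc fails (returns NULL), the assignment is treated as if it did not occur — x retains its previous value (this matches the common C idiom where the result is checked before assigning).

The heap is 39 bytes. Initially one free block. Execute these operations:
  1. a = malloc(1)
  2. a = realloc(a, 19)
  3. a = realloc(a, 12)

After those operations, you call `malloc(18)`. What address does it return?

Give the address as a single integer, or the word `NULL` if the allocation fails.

Answer: 12

Derivation:
Op 1: a = malloc(1) -> a = 0; heap: [0-0 ALLOC][1-38 FREE]
Op 2: a = realloc(a, 19) -> a = 0; heap: [0-18 ALLOC][19-38 FREE]
Op 3: a = realloc(a, 12) -> a = 0; heap: [0-11 ALLOC][12-38 FREE]
malloc(18): first-fit scan over [0-11 ALLOC][12-38 FREE] -> 12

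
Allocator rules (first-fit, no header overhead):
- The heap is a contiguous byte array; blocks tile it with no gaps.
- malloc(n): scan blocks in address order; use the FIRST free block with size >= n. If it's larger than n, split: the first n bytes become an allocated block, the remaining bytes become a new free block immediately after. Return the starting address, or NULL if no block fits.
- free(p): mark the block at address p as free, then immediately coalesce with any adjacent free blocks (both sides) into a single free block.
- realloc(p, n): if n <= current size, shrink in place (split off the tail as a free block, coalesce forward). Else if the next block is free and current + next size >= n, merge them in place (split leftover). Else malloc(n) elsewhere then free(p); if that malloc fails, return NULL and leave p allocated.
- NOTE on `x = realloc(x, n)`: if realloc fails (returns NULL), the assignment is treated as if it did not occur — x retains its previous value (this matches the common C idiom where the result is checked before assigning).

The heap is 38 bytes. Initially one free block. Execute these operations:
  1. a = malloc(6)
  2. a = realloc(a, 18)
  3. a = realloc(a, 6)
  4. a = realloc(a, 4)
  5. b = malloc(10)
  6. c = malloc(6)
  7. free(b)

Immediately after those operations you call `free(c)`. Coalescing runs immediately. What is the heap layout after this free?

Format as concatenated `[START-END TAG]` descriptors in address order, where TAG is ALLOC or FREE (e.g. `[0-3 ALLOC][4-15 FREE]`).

Answer: [0-3 ALLOC][4-37 FREE]

Derivation:
Op 1: a = malloc(6) -> a = 0; heap: [0-5 ALLOC][6-37 FREE]
Op 2: a = realloc(a, 18) -> a = 0; heap: [0-17 ALLOC][18-37 FREE]
Op 3: a = realloc(a, 6) -> a = 0; heap: [0-5 ALLOC][6-37 FREE]
Op 4: a = realloc(a, 4) -> a = 0; heap: [0-3 ALLOC][4-37 FREE]
Op 5: b = malloc(10) -> b = 4; heap: [0-3 ALLOC][4-13 ALLOC][14-37 FREE]
Op 6: c = malloc(6) -> c = 14; heap: [0-3 ALLOC][4-13 ALLOC][14-19 ALLOC][20-37 FREE]
Op 7: free(b) -> (freed b); heap: [0-3 ALLOC][4-13 FREE][14-19 ALLOC][20-37 FREE]
free(c): c = 14 -> block [14-19 ALLOC]; mark free, coalesce with adjacent free neighbors -> [0-3 ALLOC][4-37 FREE]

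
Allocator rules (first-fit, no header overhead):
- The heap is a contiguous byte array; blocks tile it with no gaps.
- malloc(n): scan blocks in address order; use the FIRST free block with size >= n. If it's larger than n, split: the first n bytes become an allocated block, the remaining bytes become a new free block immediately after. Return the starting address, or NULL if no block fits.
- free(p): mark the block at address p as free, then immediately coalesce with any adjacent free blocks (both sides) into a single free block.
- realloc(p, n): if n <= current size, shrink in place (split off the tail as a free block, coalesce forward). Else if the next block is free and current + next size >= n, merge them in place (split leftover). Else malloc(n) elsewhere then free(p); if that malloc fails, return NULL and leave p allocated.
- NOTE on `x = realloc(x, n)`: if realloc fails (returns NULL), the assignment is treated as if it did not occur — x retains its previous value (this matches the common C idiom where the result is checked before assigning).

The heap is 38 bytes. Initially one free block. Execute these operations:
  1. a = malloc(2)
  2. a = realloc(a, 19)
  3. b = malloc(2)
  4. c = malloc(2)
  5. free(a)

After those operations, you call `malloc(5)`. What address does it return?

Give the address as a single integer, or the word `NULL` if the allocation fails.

Op 1: a = malloc(2) -> a = 0; heap: [0-1 ALLOC][2-37 FREE]
Op 2: a = realloc(a, 19) -> a = 0; heap: [0-18 ALLOC][19-37 FREE]
Op 3: b = malloc(2) -> b = 19; heap: [0-18 ALLOC][19-20 ALLOC][21-37 FREE]
Op 4: c = malloc(2) -> c = 21; heap: [0-18 ALLOC][19-20 ALLOC][21-22 ALLOC][23-37 FREE]
Op 5: free(a) -> (freed a); heap: [0-18 FREE][19-20 ALLOC][21-22 ALLOC][23-37 FREE]
malloc(5): first-fit scan over [0-18 FREE][19-20 ALLOC][21-22 ALLOC][23-37 FREE] -> 0

Answer: 0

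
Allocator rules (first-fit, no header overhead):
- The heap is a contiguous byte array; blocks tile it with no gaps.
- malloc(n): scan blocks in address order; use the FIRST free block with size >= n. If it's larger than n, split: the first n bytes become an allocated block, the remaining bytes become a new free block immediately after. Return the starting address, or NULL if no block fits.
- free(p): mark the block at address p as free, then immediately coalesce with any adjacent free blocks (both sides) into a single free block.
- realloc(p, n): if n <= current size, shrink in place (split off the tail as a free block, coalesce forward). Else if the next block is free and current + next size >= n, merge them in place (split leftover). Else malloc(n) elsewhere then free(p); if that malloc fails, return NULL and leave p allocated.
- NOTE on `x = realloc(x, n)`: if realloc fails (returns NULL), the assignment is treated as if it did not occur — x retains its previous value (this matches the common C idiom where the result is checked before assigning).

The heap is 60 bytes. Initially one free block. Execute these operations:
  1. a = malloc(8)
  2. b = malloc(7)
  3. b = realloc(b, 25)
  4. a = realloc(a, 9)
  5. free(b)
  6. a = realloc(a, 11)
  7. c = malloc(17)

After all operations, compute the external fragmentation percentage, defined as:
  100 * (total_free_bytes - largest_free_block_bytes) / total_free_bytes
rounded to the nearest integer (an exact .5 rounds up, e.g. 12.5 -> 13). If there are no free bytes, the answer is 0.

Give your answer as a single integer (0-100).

Answer: 50

Derivation:
Op 1: a = malloc(8) -> a = 0; heap: [0-7 ALLOC][8-59 FREE]
Op 2: b = malloc(7) -> b = 8; heap: [0-7 ALLOC][8-14 ALLOC][15-59 FREE]
Op 3: b = realloc(b, 25) -> b = 8; heap: [0-7 ALLOC][8-32 ALLOC][33-59 FREE]
Op 4: a = realloc(a, 9) -> a = 33; heap: [0-7 FREE][8-32 ALLOC][33-41 ALLOC][42-59 FREE]
Op 5: free(b) -> (freed b); heap: [0-32 FREE][33-41 ALLOC][42-59 FREE]
Op 6: a = realloc(a, 11) -> a = 33; heap: [0-32 FREE][33-43 ALLOC][44-59 FREE]
Op 7: c = malloc(17) -> c = 0; heap: [0-16 ALLOC][17-32 FREE][33-43 ALLOC][44-59 FREE]
Free blocks: [16 16] total_free=32 largest=16 -> 100*(32-16)/32 = 1600/32 = 50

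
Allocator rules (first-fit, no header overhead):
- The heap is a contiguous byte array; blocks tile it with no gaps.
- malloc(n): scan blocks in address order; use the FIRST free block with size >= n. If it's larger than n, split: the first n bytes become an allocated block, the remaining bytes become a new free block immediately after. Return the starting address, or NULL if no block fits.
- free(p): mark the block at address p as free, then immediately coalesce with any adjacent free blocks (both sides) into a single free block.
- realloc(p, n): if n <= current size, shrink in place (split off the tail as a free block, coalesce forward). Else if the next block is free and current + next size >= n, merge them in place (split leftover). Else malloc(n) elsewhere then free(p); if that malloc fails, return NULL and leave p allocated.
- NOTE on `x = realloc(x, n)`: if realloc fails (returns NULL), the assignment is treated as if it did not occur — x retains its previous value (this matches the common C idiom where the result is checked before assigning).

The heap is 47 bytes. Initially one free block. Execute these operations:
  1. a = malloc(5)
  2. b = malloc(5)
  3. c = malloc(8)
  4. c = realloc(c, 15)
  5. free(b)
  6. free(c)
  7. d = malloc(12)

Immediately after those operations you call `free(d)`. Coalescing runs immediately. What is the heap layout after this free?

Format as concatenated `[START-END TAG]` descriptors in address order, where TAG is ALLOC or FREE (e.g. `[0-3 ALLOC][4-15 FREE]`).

Answer: [0-4 ALLOC][5-46 FREE]

Derivation:
Op 1: a = malloc(5) -> a = 0; heap: [0-4 ALLOC][5-46 FREE]
Op 2: b = malloc(5) -> b = 5; heap: [0-4 ALLOC][5-9 ALLOC][10-46 FREE]
Op 3: c = malloc(8) -> c = 10; heap: [0-4 ALLOC][5-9 ALLOC][10-17 ALLOC][18-46 FREE]
Op 4: c = realloc(c, 15) -> c = 10; heap: [0-4 ALLOC][5-9 ALLOC][10-24 ALLOC][25-46 FREE]
Op 5: free(b) -> (freed b); heap: [0-4 ALLOC][5-9 FREE][10-24 ALLOC][25-46 FREE]
Op 6: free(c) -> (freed c); heap: [0-4 ALLOC][5-46 FREE]
Op 7: d = malloc(12) -> d = 5; heap: [0-4 ALLOC][5-16 ALLOC][17-46 FREE]
free(d): d = 5 -> block [5-16 ALLOC]; mark free, coalesce with adjacent free neighbors -> [0-4 ALLOC][5-46 FREE]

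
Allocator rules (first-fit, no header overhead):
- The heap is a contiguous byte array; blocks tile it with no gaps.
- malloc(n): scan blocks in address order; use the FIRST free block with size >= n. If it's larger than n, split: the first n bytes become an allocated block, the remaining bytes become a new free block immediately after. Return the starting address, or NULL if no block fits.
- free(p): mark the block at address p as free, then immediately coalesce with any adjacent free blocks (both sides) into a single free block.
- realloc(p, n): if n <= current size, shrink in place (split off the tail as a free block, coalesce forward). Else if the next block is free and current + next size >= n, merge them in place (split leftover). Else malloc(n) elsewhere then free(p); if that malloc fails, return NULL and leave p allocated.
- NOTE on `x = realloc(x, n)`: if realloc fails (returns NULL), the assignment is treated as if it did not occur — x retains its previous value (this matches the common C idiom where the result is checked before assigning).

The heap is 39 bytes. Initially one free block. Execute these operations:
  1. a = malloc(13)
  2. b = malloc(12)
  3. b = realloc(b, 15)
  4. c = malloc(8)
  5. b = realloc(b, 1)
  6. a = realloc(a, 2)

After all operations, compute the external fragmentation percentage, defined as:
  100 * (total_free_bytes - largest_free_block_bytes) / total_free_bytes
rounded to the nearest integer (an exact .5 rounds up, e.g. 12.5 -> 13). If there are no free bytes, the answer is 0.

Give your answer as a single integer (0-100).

Answer: 50

Derivation:
Op 1: a = malloc(13) -> a = 0; heap: [0-12 ALLOC][13-38 FREE]
Op 2: b = malloc(12) -> b = 13; heap: [0-12 ALLOC][13-24 ALLOC][25-38 FREE]
Op 3: b = realloc(b, 15) -> b = 13; heap: [0-12 ALLOC][13-27 ALLOC][28-38 FREE]
Op 4: c = malloc(8) -> c = 28; heap: [0-12 ALLOC][13-27 ALLOC][28-35 ALLOC][36-38 FREE]
Op 5: b = realloc(b, 1) -> b = 13; heap: [0-12 ALLOC][13-13 ALLOC][14-27 FREE][28-35 ALLOC][36-38 FREE]
Op 6: a = realloc(a, 2) -> a = 0; heap: [0-1 ALLOC][2-12 FREE][13-13 ALLOC][14-27 FREE][28-35 ALLOC][36-38 FREE]
Free blocks: [11 14 3] total_free=28 largest=14 -> 100*(28-14)/28 = 1400/28 = 50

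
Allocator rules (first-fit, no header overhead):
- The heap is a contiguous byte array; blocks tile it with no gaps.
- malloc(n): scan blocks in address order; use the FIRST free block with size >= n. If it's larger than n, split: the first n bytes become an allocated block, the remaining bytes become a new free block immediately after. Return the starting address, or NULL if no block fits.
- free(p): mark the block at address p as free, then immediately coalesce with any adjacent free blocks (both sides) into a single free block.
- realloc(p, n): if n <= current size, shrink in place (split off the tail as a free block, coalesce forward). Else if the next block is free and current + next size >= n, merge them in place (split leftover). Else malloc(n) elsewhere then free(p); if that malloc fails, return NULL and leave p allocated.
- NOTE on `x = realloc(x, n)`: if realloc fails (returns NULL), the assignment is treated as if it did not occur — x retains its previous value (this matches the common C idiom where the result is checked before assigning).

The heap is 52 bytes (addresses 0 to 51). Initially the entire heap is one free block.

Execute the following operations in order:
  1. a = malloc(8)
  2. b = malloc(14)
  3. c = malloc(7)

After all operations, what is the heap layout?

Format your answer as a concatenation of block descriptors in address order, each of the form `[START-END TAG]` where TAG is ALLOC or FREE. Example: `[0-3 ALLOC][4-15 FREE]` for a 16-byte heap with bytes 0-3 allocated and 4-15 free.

Answer: [0-7 ALLOC][8-21 ALLOC][22-28 ALLOC][29-51 FREE]

Derivation:
Op 1: a = malloc(8) -> a = 0; heap: [0-7 ALLOC][8-51 FREE]
Op 2: b = malloc(14) -> b = 8; heap: [0-7 ALLOC][8-21 ALLOC][22-51 FREE]
Op 3: c = malloc(7) -> c = 22; heap: [0-7 ALLOC][8-21 ALLOC][22-28 ALLOC][29-51 FREE]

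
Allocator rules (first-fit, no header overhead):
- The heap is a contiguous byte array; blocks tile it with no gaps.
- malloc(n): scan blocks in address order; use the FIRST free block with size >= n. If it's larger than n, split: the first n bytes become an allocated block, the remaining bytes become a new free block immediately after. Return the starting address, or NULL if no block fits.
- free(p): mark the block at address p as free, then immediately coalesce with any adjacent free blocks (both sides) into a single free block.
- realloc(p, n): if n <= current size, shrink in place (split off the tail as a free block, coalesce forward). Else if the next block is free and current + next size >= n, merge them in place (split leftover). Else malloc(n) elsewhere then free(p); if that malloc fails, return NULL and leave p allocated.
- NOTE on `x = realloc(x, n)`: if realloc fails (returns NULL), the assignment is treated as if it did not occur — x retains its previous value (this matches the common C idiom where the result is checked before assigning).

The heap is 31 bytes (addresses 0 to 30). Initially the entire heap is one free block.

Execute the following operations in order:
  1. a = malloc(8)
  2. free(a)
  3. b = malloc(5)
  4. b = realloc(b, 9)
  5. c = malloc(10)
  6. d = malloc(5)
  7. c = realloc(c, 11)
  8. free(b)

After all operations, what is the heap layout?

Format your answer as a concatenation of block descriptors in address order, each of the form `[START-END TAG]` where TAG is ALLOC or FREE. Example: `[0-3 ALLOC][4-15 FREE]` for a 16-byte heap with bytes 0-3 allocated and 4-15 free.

Answer: [0-8 FREE][9-18 ALLOC][19-23 ALLOC][24-30 FREE]

Derivation:
Op 1: a = malloc(8) -> a = 0; heap: [0-7 ALLOC][8-30 FREE]
Op 2: free(a) -> (freed a); heap: [0-30 FREE]
Op 3: b = malloc(5) -> b = 0; heap: [0-4 ALLOC][5-30 FREE]
Op 4: b = realloc(b, 9) -> b = 0; heap: [0-8 ALLOC][9-30 FREE]
Op 5: c = malloc(10) -> c = 9; heap: [0-8 ALLOC][9-18 ALLOC][19-30 FREE]
Op 6: d = malloc(5) -> d = 19; heap: [0-8 ALLOC][9-18 ALLOC][19-23 ALLOC][24-30 FREE]
Op 7: c = realloc(c, 11) -> NULL (c unchanged); heap: [0-8 ALLOC][9-18 ALLOC][19-23 ALLOC][24-30 FREE]
Op 8: free(b) -> (freed b); heap: [0-8 FREE][9-18 ALLOC][19-23 ALLOC][24-30 FREE]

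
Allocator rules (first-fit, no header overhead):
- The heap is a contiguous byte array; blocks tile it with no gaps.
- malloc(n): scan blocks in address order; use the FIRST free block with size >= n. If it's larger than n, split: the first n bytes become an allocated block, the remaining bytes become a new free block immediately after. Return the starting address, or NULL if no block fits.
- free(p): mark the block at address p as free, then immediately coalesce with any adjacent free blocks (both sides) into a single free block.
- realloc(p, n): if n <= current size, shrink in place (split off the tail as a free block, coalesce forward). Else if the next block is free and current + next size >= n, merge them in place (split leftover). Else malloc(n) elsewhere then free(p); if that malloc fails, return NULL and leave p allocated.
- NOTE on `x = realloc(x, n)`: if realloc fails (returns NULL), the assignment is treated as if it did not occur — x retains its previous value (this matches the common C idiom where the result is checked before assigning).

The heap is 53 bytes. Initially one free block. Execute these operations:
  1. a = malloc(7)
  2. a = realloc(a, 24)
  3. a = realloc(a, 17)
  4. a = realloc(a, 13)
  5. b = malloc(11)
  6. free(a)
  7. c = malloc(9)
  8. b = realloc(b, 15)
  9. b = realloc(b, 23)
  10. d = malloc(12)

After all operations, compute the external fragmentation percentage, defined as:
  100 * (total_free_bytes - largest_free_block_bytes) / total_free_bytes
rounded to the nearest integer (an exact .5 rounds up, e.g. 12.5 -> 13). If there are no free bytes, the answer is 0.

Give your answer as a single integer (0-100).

Answer: 44

Derivation:
Op 1: a = malloc(7) -> a = 0; heap: [0-6 ALLOC][7-52 FREE]
Op 2: a = realloc(a, 24) -> a = 0; heap: [0-23 ALLOC][24-52 FREE]
Op 3: a = realloc(a, 17) -> a = 0; heap: [0-16 ALLOC][17-52 FREE]
Op 4: a = realloc(a, 13) -> a = 0; heap: [0-12 ALLOC][13-52 FREE]
Op 5: b = malloc(11) -> b = 13; heap: [0-12 ALLOC][13-23 ALLOC][24-52 FREE]
Op 6: free(a) -> (freed a); heap: [0-12 FREE][13-23 ALLOC][24-52 FREE]
Op 7: c = malloc(9) -> c = 0; heap: [0-8 ALLOC][9-12 FREE][13-23 ALLOC][24-52 FREE]
Op 8: b = realloc(b, 15) -> b = 13; heap: [0-8 ALLOC][9-12 FREE][13-27 ALLOC][28-52 FREE]
Op 9: b = realloc(b, 23) -> b = 13; heap: [0-8 ALLOC][9-12 FREE][13-35 ALLOC][36-52 FREE]
Op 10: d = malloc(12) -> d = 36; heap: [0-8 ALLOC][9-12 FREE][13-35 ALLOC][36-47 ALLOC][48-52 FREE]
Free blocks: [4 5] total_free=9 largest=5 -> 100*(9-5)/9 = 400/9 ≈ 44.444 -> rounds to 44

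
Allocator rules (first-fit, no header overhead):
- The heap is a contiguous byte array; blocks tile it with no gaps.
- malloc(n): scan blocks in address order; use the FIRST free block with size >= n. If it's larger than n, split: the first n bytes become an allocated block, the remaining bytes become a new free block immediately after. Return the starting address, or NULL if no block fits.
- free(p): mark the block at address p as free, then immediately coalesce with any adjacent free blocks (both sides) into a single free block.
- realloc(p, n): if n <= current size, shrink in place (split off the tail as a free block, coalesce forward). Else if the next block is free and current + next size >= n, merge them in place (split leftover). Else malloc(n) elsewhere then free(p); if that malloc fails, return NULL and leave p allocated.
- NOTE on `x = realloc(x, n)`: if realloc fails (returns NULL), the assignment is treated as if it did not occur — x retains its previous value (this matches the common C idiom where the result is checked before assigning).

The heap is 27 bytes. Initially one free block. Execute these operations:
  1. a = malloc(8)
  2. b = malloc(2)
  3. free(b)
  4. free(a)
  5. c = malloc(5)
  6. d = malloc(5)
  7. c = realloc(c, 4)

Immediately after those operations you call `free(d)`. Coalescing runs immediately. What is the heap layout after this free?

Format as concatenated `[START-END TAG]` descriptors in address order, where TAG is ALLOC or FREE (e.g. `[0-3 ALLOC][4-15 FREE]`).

Op 1: a = malloc(8) -> a = 0; heap: [0-7 ALLOC][8-26 FREE]
Op 2: b = malloc(2) -> b = 8; heap: [0-7 ALLOC][8-9 ALLOC][10-26 FREE]
Op 3: free(b) -> (freed b); heap: [0-7 ALLOC][8-26 FREE]
Op 4: free(a) -> (freed a); heap: [0-26 FREE]
Op 5: c = malloc(5) -> c = 0; heap: [0-4 ALLOC][5-26 FREE]
Op 6: d = malloc(5) -> d = 5; heap: [0-4 ALLOC][5-9 ALLOC][10-26 FREE]
Op 7: c = realloc(c, 4) -> c = 0; heap: [0-3 ALLOC][4-4 FREE][5-9 ALLOC][10-26 FREE]
free(d): d = 5 -> block [5-9 ALLOC]; mark free, coalesce with adjacent free neighbors -> [0-3 ALLOC][4-26 FREE]

Answer: [0-3 ALLOC][4-26 FREE]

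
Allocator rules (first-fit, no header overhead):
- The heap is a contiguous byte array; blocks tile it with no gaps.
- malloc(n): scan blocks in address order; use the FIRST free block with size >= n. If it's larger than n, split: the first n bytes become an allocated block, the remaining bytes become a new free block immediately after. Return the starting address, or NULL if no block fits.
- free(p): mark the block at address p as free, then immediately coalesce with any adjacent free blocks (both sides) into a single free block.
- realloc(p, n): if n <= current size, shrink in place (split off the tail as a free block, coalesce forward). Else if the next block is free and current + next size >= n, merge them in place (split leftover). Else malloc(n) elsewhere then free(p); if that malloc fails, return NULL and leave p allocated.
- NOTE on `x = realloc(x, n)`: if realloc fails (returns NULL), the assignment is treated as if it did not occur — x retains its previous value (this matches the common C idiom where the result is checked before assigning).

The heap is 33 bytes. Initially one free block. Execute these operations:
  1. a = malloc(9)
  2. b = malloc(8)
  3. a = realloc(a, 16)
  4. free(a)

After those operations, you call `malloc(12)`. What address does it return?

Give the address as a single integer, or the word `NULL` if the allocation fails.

Answer: 17

Derivation:
Op 1: a = malloc(9) -> a = 0; heap: [0-8 ALLOC][9-32 FREE]
Op 2: b = malloc(8) -> b = 9; heap: [0-8 ALLOC][9-16 ALLOC][17-32 FREE]
Op 3: a = realloc(a, 16) -> a = 17; heap: [0-8 FREE][9-16 ALLOC][17-32 ALLOC]
Op 4: free(a) -> (freed a); heap: [0-8 FREE][9-16 ALLOC][17-32 FREE]
malloc(12): first-fit scan over [0-8 FREE][9-16 ALLOC][17-32 FREE] -> 17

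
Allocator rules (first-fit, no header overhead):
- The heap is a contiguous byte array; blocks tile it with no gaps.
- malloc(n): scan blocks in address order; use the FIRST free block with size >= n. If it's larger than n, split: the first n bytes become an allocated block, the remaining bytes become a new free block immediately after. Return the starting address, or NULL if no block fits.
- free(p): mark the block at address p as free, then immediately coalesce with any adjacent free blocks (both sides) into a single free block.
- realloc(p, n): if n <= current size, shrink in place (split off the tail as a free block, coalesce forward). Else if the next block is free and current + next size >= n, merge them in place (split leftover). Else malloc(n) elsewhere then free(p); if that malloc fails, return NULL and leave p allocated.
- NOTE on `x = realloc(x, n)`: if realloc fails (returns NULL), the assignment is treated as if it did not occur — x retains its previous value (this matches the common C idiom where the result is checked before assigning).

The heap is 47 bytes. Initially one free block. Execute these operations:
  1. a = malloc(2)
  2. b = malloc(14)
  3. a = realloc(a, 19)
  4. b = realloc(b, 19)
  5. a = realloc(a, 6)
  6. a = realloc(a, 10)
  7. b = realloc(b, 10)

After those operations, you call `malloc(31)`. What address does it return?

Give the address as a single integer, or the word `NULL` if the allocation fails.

Op 1: a = malloc(2) -> a = 0; heap: [0-1 ALLOC][2-46 FREE]
Op 2: b = malloc(14) -> b = 2; heap: [0-1 ALLOC][2-15 ALLOC][16-46 FREE]
Op 3: a = realloc(a, 19) -> a = 16; heap: [0-1 FREE][2-15 ALLOC][16-34 ALLOC][35-46 FREE]
Op 4: b = realloc(b, 19) -> NULL (b unchanged); heap: [0-1 FREE][2-15 ALLOC][16-34 ALLOC][35-46 FREE]
Op 5: a = realloc(a, 6) -> a = 16; heap: [0-1 FREE][2-15 ALLOC][16-21 ALLOC][22-46 FREE]
Op 6: a = realloc(a, 10) -> a = 16; heap: [0-1 FREE][2-15 ALLOC][16-25 ALLOC][26-46 FREE]
Op 7: b = realloc(b, 10) -> b = 2; heap: [0-1 FREE][2-11 ALLOC][12-15 FREE][16-25 ALLOC][26-46 FREE]
malloc(31): first-fit scan over [0-1 FREE][2-11 ALLOC][12-15 FREE][16-25 ALLOC][26-46 FREE] -> NULL

Answer: NULL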